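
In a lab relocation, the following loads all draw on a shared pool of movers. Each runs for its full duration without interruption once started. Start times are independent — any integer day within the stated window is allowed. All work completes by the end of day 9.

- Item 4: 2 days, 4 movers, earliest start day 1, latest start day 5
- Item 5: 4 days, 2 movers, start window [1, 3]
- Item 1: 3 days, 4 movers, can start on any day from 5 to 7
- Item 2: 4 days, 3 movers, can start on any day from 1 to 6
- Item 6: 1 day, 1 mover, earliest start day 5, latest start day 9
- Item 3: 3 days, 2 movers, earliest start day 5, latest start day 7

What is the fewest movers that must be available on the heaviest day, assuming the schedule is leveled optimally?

6

Early-start (Item 4@1, Item 5@1, Item 1@5, Item 2@1, Item 6@5, Item 3@5) gives peak 9: d1:9  d2:9  d3:5  d4:5  d5:7  d6:6  d7:6  d8:0  d9:0.
Shift Item 1→7, Item 2→3.
Schedule Item 4@1, Item 5@1, Item 1@7, Item 2@3, Item 6@5, Item 3@5: d1:6  d2:6  d3:5  d4:5  d5:6  d6:5  d7:6  d8:4  d9:4 — peak 6.
Total mover-days = 47 over 9 days ⇒ peak ≥ ⌈47/9⌉ = 6, so 6 is optimal.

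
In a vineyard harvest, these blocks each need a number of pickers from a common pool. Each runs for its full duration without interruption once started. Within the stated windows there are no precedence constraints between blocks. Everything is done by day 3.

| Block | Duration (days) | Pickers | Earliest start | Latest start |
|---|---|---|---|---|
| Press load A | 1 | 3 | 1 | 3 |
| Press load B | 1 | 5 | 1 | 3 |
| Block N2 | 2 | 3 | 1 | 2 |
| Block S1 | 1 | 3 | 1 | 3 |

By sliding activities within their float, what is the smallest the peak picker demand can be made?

Early-start (Press load A@1, Press load B@1, Block N2@1, Block S1@1) gives peak 14: d1:14  d2:3  d3:0.
Shift Press load B→3, Block S1→2.
Schedule Press load A@1, Press load B@3, Block N2@1, Block S1@2: d1:6  d2:6  d3:5 — peak 6.
Total picker-days = 17 over 3 days ⇒ peak ≥ ⌈17/3⌉ = 6, so 6 is optimal.

6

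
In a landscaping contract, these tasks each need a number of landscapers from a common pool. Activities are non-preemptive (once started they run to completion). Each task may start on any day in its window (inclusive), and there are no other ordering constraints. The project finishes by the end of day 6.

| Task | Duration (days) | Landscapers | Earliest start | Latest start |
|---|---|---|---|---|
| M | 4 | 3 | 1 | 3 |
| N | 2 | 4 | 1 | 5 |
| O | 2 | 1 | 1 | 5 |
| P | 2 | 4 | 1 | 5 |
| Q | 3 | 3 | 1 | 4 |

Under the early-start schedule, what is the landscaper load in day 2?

At early start, day 2 has: M, N, O, P, Q.
Demand: 3 + 4 + 1 + 4 + 3 = 15.

15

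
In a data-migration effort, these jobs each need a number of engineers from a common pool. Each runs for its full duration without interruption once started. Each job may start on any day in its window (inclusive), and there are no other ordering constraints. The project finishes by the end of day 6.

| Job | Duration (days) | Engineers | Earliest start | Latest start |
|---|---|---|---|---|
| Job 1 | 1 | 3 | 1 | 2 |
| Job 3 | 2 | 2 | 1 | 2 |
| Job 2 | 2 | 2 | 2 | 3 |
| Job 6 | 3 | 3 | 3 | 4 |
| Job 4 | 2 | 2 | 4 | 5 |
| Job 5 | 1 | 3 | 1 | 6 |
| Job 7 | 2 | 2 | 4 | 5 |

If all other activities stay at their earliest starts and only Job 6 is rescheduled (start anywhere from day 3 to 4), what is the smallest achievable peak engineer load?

8

Job 6@3: d1:8  d2:4  d3:5  d4:7  d5:7  d6:0 → peak 8
Job 6@4: d1:8  d2:4  d3:2  d4:7  d5:7  d6:3 → peak 8
Best is Job 6@3, peak 8.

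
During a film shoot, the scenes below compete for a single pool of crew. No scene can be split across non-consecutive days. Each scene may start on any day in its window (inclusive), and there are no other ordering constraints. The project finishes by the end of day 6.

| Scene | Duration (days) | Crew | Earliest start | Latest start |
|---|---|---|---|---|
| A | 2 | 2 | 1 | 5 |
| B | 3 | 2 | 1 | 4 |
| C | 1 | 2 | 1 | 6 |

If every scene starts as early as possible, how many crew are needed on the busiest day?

6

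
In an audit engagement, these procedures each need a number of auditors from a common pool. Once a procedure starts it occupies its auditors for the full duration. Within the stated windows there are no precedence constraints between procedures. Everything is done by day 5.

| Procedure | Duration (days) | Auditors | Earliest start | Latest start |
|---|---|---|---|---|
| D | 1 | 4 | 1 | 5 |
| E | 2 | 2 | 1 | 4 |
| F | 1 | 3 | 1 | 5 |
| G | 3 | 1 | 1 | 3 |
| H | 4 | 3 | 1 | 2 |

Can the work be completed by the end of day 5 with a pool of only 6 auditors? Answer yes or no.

Schedule D@1, E@1, F@5, G@2, H@2: d1:6  d2:6  d3:4  d4:4  d5:6 — peak 6 ≤ 6.

yes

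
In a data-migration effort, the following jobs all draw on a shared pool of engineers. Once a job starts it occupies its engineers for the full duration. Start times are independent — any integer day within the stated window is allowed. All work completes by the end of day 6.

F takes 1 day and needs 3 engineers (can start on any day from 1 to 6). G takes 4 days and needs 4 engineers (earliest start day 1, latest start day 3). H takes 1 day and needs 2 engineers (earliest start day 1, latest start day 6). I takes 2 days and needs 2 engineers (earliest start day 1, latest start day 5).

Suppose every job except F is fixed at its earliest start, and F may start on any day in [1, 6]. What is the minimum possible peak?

F@1: d1:11  d2:6  d3:4  d4:4  d5:0  d6:0 → peak 11
F@2: d1:8  d2:9  d3:4  d4:4  d5:0  d6:0 → peak 9
F@3: d1:8  d2:6  d3:7  d4:4  d5:0  d6:0 → peak 8
F@4: d1:8  d2:6  d3:4  d4:7  d5:0  d6:0 → peak 8
F@5: d1:8  d2:6  d3:4  d4:4  d5:3  d6:0 → peak 8
F@6: d1:8  d2:6  d3:4  d4:4  d5:0  d6:3 → peak 8
Best is F@3, peak 8.

8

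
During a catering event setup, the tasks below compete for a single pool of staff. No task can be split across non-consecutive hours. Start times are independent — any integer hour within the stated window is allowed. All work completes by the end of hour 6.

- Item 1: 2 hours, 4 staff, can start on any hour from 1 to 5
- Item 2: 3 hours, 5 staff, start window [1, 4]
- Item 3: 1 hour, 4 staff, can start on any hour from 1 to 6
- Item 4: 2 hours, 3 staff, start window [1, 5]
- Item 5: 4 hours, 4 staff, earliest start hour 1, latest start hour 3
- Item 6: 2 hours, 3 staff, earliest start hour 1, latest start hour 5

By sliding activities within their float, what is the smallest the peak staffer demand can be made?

Early-start (Item 1@1, Item 2@1, Item 3@1, Item 4@1, Item 5@1, Item 6@1) gives peak 23: h1:23  h2:19  h3:9  h4:4  h5:0  h6:0.
Shift Item 3→4, Item 4→5, Item 5→3, Item 6→5.
Schedule Item 1@1, Item 2@1, Item 3@4, Item 4@5, Item 5@3, Item 6@5: h1:9  h2:9  h3:9  h4:8  h5:10  h6:10 — peak 10.
Total staffer-hours = 55 over 6 hours ⇒ peak ≥ ⌈55/6⌉ = 10, so 10 is optimal.

10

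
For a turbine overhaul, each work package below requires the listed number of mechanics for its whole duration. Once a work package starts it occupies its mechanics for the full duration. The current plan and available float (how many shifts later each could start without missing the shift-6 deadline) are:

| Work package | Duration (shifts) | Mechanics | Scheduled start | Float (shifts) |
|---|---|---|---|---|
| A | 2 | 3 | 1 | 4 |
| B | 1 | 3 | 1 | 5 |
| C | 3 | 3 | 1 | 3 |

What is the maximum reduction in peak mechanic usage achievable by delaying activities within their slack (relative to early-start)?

6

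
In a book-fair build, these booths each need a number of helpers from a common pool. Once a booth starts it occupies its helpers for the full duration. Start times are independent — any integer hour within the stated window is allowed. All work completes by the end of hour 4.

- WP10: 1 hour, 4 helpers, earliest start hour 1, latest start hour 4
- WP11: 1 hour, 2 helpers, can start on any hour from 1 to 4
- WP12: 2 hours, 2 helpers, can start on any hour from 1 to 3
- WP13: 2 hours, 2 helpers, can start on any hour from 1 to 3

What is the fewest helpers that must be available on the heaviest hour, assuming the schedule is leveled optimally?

4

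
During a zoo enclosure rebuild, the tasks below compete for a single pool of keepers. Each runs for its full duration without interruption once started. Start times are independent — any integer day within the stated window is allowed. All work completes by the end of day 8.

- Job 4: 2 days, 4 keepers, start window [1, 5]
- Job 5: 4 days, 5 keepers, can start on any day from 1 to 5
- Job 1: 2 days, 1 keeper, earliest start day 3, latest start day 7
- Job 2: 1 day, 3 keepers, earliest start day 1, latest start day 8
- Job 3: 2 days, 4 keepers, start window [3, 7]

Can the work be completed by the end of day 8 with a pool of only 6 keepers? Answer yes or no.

no

The minimum achievable peak is 7; 6 < 7, so no feasible schedule stays within the cap.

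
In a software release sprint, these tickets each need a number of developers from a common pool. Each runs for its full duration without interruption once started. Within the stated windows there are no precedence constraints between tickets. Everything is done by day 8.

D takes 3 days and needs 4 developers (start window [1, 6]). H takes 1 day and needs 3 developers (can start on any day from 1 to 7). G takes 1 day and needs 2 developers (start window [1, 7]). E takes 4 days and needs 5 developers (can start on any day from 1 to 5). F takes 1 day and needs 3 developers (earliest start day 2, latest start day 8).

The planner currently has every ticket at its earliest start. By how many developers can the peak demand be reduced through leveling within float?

Early-start peak: d1:14  d2:12  d3:9  d4:5  d5:0  d6:0  d7:0  d8:0 ⇒ 14.
Leveled (D@1, H@4, G@1, E@5, F@4): d1:6  d2:4  d3:4  d4:6  d5:5  d6:5  d7:5  d8:5 ⇒ 6.
Reduction 14 − 6 = 8.

8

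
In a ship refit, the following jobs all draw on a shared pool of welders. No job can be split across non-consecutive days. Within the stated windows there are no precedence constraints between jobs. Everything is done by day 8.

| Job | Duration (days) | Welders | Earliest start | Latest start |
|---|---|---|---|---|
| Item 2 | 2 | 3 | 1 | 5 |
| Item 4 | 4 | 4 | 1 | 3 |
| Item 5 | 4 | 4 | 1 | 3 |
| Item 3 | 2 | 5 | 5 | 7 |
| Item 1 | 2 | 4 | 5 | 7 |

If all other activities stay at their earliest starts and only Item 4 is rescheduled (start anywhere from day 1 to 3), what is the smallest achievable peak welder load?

11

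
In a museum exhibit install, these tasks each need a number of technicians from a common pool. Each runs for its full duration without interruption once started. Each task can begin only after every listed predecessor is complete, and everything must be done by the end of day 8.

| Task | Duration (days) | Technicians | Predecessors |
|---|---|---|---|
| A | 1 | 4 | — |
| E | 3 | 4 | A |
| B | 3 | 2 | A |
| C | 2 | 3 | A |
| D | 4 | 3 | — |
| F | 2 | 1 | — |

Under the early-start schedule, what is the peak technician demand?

13

Early-start schedule: A@1, E@2, B@2, C@2, D@1, F@1.
Load per day: day 1: 8, day 2: 13, day 3: 12, day 4: 9, day 5: 0, day 6: 0, day 7: 0, day 8: 0.
Peak is 13.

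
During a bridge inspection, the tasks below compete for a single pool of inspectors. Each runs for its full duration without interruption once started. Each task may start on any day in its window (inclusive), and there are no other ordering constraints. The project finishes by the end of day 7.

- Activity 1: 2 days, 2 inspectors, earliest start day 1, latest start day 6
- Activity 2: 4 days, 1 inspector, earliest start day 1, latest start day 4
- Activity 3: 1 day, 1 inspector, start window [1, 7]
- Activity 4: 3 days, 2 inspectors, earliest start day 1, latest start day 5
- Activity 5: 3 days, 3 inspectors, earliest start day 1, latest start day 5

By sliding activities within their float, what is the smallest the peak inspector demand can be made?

Early-start (Activity 1@1, Activity 2@1, Activity 3@1, Activity 4@1, Activity 5@1) gives peak 9: d1:9  d2:8  d3:6  d4:1  d5:0  d6:0  d7:0.
Shift Activity 2→3, Activity 4→2, Activity 5→5.
Schedule Activity 1@1, Activity 2@3, Activity 3@1, Activity 4@2, Activity 5@5: d1:3  d2:4  d3:3  d4:3  d5:4  d6:4  d7:3 — peak 4.
Total inspector-days = 24 over 7 days ⇒ peak ≥ ⌈24/7⌉ = 4, so 4 is optimal.

4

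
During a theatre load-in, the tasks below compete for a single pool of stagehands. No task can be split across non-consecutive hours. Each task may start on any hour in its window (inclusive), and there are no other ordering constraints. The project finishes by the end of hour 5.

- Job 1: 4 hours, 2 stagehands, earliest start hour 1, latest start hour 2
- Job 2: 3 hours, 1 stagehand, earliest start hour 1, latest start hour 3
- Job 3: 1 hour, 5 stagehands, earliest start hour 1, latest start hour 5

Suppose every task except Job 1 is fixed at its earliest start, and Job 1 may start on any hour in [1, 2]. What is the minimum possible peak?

6

Job 1@1: h1:8  h2:3  h3:3  h4:2  h5:0 → peak 8
Job 1@2: h1:6  h2:3  h3:3  h4:2  h5:2 → peak 6
Best is Job 1@2, peak 6.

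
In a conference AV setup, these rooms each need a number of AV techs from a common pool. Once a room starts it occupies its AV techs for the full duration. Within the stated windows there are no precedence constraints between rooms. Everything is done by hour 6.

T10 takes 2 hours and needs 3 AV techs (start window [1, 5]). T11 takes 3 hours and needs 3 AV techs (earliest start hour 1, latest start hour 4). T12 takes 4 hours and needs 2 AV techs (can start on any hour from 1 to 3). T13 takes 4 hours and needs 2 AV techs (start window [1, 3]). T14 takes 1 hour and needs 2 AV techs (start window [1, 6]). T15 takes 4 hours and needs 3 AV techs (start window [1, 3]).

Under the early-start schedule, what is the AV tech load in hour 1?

15

At early start, hour 1 has: T10, T11, T12, T13, T14, T15.
Demand: 3 + 3 + 2 + 2 + 2 + 3 = 15.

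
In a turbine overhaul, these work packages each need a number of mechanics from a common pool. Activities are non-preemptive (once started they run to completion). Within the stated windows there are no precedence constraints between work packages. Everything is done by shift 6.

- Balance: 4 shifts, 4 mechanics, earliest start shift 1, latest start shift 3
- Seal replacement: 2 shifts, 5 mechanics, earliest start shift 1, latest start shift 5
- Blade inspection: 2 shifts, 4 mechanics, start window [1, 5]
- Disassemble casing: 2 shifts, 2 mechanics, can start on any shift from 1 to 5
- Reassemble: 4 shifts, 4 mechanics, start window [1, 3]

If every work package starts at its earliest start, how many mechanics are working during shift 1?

19

At early start, shift 1 has: Balance, Seal replacement, Blade inspection, Disassemble casing, Reassemble.
Demand: 4 + 5 + 4 + 2 + 4 = 19.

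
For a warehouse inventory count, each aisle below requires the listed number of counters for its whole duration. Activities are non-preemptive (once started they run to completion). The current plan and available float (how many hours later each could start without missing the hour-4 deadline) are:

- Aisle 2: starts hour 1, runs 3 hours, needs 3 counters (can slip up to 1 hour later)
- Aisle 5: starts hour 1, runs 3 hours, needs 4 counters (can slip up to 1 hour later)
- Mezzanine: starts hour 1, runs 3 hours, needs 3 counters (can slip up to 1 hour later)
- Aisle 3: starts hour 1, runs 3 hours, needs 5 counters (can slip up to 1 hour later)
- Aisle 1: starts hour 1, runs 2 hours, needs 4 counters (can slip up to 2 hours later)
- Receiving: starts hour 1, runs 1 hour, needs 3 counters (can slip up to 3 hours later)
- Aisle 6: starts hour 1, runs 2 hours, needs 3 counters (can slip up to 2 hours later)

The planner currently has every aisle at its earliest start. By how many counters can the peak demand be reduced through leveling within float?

Early-start peak: h1:25  h2:22  h3:15  h4:0 ⇒ 25.
Leveled (Aisle 2@1, Aisle 5@1, Mezzanine@1, Aisle 3@1, Aisle 1@1, Receiving@4, Aisle 6@3): h1:19  h2:19  h3:18  h4:6 ⇒ 19.
Reduction 25 − 19 = 6.

6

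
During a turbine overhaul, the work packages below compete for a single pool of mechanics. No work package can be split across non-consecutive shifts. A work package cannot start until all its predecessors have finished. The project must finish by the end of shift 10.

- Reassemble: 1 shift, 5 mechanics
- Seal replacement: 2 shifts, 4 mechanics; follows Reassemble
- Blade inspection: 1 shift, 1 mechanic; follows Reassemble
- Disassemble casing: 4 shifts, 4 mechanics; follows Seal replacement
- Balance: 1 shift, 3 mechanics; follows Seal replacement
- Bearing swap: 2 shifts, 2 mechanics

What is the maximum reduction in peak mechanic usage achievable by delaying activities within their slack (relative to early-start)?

2

Early-start peak: s1:7  s2:7  s3:4  s4:7  s5:4  s6:4  s7:4  s8:0  s9:0  s10:0 ⇒ 7.
Leveled (Reassemble@1, Seal replacement@2, Blade inspection@2, Disassemble casing@4, Balance@8, Bearing swap@8): s1:5  s2:5  s3:4  s4:4  s5:4  s6:4  s7:4  s8:5  s9:2  s10:0 ⇒ 5.
Reduction 7 − 5 = 2.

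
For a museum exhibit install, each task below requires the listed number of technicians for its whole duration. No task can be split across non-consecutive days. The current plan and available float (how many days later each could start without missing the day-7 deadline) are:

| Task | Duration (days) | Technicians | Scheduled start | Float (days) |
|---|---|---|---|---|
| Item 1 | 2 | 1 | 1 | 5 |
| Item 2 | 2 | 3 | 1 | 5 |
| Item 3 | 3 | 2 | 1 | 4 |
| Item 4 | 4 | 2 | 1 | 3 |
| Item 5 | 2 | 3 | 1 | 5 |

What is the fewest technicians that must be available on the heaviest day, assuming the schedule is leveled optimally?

5

Early-start (Item 1@1, Item 2@1, Item 3@1, Item 4@1, Item 5@1) gives peak 11: d1:11  d2:11  d3:4  d4:2  d5:0  d6:0  d7:0.
Shift Item 3→3, Item 4→3, Item 5→6.
Schedule Item 1@1, Item 2@1, Item 3@3, Item 4@3, Item 5@6: d1:4  d2:4  d3:4  d4:4  d5:4  d6:5  d7:3 — peak 5.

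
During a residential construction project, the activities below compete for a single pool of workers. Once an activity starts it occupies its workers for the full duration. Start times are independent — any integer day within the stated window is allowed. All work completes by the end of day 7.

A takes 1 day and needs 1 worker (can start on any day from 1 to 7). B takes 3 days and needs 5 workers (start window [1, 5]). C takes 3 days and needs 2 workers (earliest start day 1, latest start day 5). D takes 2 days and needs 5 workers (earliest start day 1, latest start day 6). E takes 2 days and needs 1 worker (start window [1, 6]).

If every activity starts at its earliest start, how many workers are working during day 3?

7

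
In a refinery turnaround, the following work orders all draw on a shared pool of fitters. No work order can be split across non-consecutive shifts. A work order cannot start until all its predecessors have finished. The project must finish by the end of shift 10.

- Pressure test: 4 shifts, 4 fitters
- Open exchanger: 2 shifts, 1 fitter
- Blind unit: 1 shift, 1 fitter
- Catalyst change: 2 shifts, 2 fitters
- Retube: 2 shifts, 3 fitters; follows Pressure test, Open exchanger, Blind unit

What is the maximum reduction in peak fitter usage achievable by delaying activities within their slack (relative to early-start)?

Early-start peak: s1:8  s2:7  s3:4  s4:4  s5:3  s6:3  s7:0  s8:0  s9:0  s10:0 ⇒ 8.
Leveled (Pressure test@1, Open exchanger@5, Blind unit@5, Catalyst change@5, Retube@7): s1:4  s2:4  s3:4  s4:4  s5:4  s6:3  s7:3  s8:3  s9:0  s10:0 ⇒ 4.
Reduction 8 − 4 = 4.

4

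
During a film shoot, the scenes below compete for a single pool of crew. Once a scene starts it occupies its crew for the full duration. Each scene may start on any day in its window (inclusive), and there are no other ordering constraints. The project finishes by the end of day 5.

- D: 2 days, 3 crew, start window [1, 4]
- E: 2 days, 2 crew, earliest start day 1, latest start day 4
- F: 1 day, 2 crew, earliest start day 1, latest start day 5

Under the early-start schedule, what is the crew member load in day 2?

5

At early start, day 2 has: D, E.
Demand: 3 + 2 = 5.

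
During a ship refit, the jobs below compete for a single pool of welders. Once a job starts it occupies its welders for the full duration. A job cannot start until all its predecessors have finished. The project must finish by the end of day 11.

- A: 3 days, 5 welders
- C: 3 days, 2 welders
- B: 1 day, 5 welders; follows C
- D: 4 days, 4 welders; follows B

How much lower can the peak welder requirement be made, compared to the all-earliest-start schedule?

Early-start peak: d1:7  d2:7  d3:7  d4:5  d5:4  d6:4  d7:4  d8:4  d9:0  d10:0  d11:0 ⇒ 7.
Leveled (A@1, C@4, B@7, D@8): d1:5  d2:5  d3:5  d4:2  d5:2  d6:2  d7:5  d8:4  d9:4  d10:4  d11:4 ⇒ 5.
Reduction 7 − 5 = 2.

2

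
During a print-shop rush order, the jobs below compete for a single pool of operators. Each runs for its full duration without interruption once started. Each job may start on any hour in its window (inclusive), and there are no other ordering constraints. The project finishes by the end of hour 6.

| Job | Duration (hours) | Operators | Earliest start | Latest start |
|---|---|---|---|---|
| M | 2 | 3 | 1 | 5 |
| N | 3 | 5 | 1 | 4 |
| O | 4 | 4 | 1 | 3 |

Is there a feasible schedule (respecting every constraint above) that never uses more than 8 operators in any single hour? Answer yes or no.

no

The minimum achievable peak is 9; 8 < 9, so no feasible schedule stays within the cap.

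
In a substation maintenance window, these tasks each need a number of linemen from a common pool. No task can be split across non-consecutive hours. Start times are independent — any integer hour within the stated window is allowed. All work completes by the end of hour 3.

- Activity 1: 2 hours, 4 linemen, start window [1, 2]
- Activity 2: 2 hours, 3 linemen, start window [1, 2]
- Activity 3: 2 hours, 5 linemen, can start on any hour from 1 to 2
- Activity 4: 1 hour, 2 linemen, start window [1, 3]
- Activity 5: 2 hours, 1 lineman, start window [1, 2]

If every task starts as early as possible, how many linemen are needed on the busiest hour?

15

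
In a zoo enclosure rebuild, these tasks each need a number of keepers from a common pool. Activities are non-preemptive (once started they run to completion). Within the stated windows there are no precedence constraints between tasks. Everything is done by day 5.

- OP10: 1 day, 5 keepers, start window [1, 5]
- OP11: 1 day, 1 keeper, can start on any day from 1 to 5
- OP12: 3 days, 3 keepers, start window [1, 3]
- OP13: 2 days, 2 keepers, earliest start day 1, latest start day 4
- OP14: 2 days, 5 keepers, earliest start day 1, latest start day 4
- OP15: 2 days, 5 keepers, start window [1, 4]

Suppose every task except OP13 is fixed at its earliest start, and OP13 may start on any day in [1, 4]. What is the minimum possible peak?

OP13@1: d1:21  d2:15  d3:3  d4:0  d5:0 → peak 21
OP13@2: d1:19  d2:15  d3:5  d4:0  d5:0 → peak 19
OP13@3: d1:19  d2:13  d3:5  d4:2  d5:0 → peak 19
OP13@4: d1:19  d2:13  d3:3  d4:2  d5:2 → peak 19
Best is OP13@2, peak 19.

19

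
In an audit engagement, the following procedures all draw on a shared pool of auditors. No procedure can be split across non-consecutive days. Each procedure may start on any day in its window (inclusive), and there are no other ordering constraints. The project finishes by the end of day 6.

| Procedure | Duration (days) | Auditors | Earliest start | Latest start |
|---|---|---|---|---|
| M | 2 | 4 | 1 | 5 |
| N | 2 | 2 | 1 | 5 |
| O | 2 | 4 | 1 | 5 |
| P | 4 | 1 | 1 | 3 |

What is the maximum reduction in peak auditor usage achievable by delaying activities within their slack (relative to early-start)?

6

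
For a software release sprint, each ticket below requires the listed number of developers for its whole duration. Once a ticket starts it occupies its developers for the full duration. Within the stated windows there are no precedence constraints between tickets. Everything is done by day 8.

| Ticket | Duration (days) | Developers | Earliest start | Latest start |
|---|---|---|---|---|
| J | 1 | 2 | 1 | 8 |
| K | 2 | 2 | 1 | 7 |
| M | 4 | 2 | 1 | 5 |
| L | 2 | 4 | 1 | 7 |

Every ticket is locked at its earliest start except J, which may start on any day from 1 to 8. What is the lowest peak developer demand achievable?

J@1: d1:10  d2:8  d3:2  d4:2  d5:0  d6:0  d7:0  d8:0 → peak 10
J@2: d1:8  d2:10  d3:2  d4:2  d5:0  d6:0  d7:0  d8:0 → peak 10
J@3: d1:8  d2:8  d3:4  d4:2  d5:0  d6:0  d7:0  d8:0 → peak 8
J@4: d1:8  d2:8  d3:2  d4:4  d5:0  d6:0  d7:0  d8:0 → peak 8
J@5: d1:8  d2:8  d3:2  d4:2  d5:2  d6:0  d7:0  d8:0 → peak 8
J@6: d1:8  d2:8  d3:2  d4:2  d5:0  d6:2  d7:0  d8:0 → peak 8
J@7: d1:8  d2:8  d3:2  d4:2  d5:0  d6:0  d7:2  d8:0 → peak 8
J@8: d1:8  d2:8  d3:2  d4:2  d5:0  d6:0  d7:0  d8:2 → peak 8
Best is J@3, peak 8.

8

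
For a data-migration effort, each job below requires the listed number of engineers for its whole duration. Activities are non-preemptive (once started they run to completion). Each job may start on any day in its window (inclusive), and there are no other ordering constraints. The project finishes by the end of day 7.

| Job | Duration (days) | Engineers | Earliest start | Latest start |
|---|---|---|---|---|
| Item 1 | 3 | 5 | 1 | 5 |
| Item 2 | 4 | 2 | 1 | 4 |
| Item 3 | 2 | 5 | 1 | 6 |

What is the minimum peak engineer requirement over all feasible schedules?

Early-start (Item 1@1, Item 2@1, Item 3@1) gives peak 12: d1:12  d2:12  d3:7  d4:2  d5:0  d6:0  d7:0.
Shift Item 3→4.
Schedule Item 1@1, Item 2@1, Item 3@4: d1:7  d2:7  d3:7  d4:7  d5:5  d6:0  d7:0 — peak 7.

7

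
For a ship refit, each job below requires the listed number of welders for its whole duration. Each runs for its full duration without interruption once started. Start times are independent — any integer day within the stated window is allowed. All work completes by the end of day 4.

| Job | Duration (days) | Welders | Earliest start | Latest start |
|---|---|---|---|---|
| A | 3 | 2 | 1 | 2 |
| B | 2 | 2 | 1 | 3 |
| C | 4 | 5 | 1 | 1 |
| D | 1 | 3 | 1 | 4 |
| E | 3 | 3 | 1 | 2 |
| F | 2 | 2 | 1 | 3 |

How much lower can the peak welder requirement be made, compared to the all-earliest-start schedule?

Early-start peak: d1:17  d2:14  d3:10  d4:5 ⇒ 17.
Leveled (A@1, B@1, C@1, D@1, E@2, F@3): d1:12  d2:12  d3:12  d4:10 ⇒ 12.
Reduction 17 − 12 = 5.

5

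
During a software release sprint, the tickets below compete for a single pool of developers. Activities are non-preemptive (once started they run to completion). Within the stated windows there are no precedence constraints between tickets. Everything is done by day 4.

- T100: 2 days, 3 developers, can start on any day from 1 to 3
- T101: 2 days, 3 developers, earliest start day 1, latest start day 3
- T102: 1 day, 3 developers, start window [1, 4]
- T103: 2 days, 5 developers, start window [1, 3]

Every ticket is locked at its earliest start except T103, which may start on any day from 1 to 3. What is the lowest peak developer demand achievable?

T103@1: d1:14  d2:11  d3:0  d4:0 → peak 14
T103@2: d1:9  d2:11  d3:5  d4:0 → peak 11
T103@3: d1:9  d2:6  d3:5  d4:5 → peak 9
Best is T103@3, peak 9.

9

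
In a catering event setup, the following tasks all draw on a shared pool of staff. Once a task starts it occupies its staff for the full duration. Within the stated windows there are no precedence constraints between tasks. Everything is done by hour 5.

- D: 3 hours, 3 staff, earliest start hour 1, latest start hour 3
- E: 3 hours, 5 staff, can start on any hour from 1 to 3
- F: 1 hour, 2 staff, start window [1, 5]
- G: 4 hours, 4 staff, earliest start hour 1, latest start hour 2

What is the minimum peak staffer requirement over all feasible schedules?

12

Early-start (D@1, E@1, F@1, G@1) gives peak 14: h1:14  h2:12  h3:12  h4:4  h5:0.
Shift G→2.
Schedule D@1, E@1, F@1, G@2: h1:10  h2:12  h3:12  h4:4  h5:4 — peak 12.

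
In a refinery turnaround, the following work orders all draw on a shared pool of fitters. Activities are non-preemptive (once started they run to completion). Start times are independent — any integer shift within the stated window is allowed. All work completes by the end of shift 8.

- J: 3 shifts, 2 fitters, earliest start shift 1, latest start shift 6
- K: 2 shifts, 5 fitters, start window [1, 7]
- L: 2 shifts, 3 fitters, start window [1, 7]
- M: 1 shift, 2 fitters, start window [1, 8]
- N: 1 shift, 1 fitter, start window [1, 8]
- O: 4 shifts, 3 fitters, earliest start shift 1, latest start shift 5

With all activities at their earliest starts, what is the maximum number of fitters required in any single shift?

16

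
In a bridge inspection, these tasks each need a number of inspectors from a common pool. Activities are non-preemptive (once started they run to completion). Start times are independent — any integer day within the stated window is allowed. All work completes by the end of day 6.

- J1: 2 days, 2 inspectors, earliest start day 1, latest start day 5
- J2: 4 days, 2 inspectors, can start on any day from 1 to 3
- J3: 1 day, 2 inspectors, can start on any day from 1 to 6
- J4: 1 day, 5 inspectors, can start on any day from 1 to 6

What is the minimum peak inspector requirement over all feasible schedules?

5

Early-start (J1@1, J2@1, J3@1, J4@1) gives peak 11: d1:11  d2:4  d3:2  d4:2  d5:0  d6:0.
Shift J3→3, J4→5.
Schedule J1@1, J2@1, J3@3, J4@5: d1:4  d2:4  d3:4  d4:2  d5:5  d6:0 — peak 5.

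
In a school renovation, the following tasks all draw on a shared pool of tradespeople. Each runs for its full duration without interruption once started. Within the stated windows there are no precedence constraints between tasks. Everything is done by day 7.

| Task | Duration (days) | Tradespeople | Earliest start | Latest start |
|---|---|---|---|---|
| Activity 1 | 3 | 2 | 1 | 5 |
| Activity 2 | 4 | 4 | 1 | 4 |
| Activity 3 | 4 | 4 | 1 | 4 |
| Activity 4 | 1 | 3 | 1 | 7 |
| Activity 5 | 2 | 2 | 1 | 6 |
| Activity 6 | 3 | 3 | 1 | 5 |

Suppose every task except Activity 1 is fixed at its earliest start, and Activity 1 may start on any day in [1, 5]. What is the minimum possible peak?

16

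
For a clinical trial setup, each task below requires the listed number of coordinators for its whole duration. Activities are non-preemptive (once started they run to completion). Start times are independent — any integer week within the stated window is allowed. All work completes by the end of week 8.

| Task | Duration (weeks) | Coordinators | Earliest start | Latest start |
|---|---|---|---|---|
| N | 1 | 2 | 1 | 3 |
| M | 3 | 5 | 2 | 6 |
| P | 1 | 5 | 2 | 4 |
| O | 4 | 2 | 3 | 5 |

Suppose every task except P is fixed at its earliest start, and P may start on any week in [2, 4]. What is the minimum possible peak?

10

P@2: w1:2  w2:10  w3:7  w4:7  w5:2  w6:2  w7:0  w8:0 → peak 10
P@3: w1:2  w2:5  w3:12  w4:7  w5:2  w6:2  w7:0  w8:0 → peak 12
P@4: w1:2  w2:5  w3:7  w4:12  w5:2  w6:2  w7:0  w8:0 → peak 12
Best is P@2, peak 10.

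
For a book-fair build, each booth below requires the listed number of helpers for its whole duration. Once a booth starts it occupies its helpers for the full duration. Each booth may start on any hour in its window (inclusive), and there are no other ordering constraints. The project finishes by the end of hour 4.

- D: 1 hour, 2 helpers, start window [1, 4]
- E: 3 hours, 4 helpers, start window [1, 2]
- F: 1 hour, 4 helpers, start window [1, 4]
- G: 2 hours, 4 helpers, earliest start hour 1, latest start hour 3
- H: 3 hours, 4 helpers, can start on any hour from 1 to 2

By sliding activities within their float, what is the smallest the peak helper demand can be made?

Early-start (D@1, E@1, F@1, G@1, H@1) gives peak 18: h1:18  h2:12  h3:8  h4:0.
Shift G→2, H→2.
Schedule D@1, E@1, F@1, G@2, H@2: h1:10  h2:12  h3:12  h4:4 — peak 12.

12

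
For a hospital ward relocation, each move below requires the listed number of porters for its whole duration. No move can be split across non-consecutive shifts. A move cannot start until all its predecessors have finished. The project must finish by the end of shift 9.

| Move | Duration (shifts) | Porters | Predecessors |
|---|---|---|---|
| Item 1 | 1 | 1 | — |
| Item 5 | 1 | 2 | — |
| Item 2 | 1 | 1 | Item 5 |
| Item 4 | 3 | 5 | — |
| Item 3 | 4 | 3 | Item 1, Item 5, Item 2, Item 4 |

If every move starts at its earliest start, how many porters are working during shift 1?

8

At early start, shift 1 has: Item 1, Item 5, Item 4.
Demand: 1 + 2 + 5 = 8.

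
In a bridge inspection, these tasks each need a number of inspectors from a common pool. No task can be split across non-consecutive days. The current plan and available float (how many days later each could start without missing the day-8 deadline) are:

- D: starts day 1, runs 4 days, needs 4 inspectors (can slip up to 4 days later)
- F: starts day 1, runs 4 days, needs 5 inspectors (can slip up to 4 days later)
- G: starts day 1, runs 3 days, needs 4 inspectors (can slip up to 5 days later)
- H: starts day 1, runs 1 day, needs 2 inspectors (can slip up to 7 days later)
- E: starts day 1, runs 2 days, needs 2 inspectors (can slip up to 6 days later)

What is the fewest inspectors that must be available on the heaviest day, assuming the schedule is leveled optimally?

8

Early-start (D@1, F@1, G@1, H@1, E@1) gives peak 17: d1:17  d2:15  d3:13  d4:9  d5:0  d6:0  d7:0  d8:0.
Shift F→5, H→4, E→4.
Schedule D@1, F@5, G@1, H@4, E@4: d1:8  d2:8  d3:8  d4:8  d5:7  d6:5  d7:5  d8:5 — peak 8.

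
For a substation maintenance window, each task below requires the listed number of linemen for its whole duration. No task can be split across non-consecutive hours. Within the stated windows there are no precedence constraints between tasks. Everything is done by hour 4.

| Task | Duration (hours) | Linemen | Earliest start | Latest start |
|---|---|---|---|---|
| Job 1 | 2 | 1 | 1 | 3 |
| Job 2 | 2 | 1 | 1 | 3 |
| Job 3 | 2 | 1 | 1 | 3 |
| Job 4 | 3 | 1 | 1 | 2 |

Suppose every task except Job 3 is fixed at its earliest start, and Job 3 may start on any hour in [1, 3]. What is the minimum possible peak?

3

Job 3@1: h1:4  h2:4  h3:1  h4:0 → peak 4
Job 3@2: h1:3  h2:4  h3:2  h4:0 → peak 4
Job 3@3: h1:3  h2:3  h3:2  h4:1 → peak 3
Best is Job 3@3, peak 3.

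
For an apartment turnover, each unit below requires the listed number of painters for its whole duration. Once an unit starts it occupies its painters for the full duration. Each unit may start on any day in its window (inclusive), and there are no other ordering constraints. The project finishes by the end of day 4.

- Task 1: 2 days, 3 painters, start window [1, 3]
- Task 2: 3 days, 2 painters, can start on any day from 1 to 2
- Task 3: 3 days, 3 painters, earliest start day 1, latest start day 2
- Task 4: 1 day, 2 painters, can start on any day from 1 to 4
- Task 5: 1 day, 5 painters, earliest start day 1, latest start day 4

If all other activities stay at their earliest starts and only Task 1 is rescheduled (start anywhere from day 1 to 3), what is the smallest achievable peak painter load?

12

Task 1@1: d1:15  d2:8  d3:5  d4:0 → peak 15
Task 1@2: d1:12  d2:8  d3:8  d4:0 → peak 12
Task 1@3: d1:12  d2:5  d3:8  d4:3 → peak 12
Best is Task 1@2, peak 12.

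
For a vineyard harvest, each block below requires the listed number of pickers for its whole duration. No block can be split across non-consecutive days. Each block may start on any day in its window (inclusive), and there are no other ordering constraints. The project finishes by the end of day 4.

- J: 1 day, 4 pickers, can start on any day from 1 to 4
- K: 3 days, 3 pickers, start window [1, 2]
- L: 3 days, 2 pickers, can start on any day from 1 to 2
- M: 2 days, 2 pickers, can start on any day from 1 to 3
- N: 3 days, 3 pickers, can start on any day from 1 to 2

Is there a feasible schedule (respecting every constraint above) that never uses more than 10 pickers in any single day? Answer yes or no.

yes

Schedule J@1, K@1, L@1, M@2, N@2: d1:9  d2:10  d3:10  d4:3 — peak 10 ≤ 10.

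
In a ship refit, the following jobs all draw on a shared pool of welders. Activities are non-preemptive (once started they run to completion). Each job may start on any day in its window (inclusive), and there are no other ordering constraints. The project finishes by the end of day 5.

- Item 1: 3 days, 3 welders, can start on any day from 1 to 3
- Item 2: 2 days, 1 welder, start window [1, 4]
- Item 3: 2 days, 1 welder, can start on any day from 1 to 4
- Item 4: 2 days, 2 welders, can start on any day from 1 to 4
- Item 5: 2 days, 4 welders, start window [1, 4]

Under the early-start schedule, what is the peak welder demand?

11

Early-start schedule: Item 1@1, Item 2@1, Item 3@1, Item 4@1, Item 5@1.
Load per day: day 1: 11, day 2: 11, day 3: 3, day 4: 0, day 5: 0.
Peak is 11.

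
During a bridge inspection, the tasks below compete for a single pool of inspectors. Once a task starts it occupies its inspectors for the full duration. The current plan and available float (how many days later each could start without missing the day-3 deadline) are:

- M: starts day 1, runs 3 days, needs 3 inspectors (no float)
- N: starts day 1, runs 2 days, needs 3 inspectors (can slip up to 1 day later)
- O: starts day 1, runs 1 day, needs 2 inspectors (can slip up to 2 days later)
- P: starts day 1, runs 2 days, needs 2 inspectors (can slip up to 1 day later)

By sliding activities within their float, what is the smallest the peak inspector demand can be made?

8

Early-start (M@1, N@1, O@1, P@1) gives peak 10: d1:10  d2:8  d3:3.
Shift P→2.
Schedule M@1, N@1, O@1, P@2: d1:8  d2:8  d3:5 — peak 8.
No arrangement of the 12 feasible schedules does better.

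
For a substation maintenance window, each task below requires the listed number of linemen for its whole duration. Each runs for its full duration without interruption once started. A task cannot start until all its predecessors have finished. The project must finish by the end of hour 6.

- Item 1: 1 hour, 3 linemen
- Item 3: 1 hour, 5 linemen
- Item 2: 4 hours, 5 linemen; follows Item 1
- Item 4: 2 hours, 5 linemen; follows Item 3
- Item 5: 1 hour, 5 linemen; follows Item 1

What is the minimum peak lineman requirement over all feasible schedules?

10

Early-start (Item 1@1, Item 3@1, Item 2@2, Item 4@2, Item 5@2) gives peak 15: h1:8  h2:15  h3:10  h4:5  h5:5  h6:0.
Shift Item 5→4.
Schedule Item 1@1, Item 3@1, Item 2@2, Item 4@2, Item 5@4: h1:8  h2:10  h3:10  h4:10  h5:5  h6:0 — peak 10.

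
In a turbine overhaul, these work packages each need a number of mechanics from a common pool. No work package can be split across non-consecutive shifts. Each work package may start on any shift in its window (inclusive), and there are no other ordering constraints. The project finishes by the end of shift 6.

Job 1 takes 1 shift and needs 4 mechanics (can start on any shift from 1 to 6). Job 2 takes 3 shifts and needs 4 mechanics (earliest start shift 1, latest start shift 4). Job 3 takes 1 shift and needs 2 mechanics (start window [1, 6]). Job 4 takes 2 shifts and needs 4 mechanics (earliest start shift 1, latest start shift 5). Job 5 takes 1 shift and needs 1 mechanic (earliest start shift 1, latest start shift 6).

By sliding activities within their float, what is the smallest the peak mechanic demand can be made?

Early-start (Job 1@1, Job 2@1, Job 3@1, Job 4@1, Job 5@1) gives peak 15: s1:15  s2:8  s3:4  s4:0  s5:0  s6:0.
Shift Job 2→2, Job 4→5, Job 5→2.
Schedule Job 1@1, Job 2@2, Job 3@1, Job 4@5, Job 5@2: s1:6  s2:5  s3:4  s4:4  s5:4  s6:4 — peak 6.

6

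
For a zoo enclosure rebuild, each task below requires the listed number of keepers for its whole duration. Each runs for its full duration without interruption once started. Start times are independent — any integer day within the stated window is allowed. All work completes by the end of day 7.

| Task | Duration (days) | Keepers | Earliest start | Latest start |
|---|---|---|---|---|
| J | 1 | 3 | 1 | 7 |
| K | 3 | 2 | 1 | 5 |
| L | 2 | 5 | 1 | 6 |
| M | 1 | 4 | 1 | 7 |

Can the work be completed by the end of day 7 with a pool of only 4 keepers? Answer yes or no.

The minimum achievable peak is 5; 4 < 5, so no feasible schedule stays within the cap.

no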